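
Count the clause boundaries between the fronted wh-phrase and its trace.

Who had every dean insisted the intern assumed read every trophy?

2

"who" is extracted from the subject of "read".
Boundaries crossed, outermost first: [Ø], [Ø] — 2 in total.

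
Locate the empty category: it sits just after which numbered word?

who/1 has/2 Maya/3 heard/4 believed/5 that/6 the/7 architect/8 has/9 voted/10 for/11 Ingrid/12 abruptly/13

The displaced element is "who" (word 1).
It is linked across 1 clause boundary (Ø).
It functions as the subject of "believed", so the gap sits immediately after word 4 ("heard").
Base order: Maya has heard that who believed that the architect has voted for Ingrid abruptly.

4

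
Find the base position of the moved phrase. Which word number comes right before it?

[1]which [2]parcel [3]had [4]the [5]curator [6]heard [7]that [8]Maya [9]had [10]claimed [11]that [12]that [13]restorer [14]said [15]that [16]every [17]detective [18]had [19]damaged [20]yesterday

19

The displaced element is "which parcel" (word 2).
It is linked across 3 clause boundaries (that → that → that).
It functions as the direct object of "damaged", so the gap sits immediately after word 19 ("damaged").
Base order: The curator had heard that Maya had claimed that that restorer said that every detective had damaged which parcel yesterday.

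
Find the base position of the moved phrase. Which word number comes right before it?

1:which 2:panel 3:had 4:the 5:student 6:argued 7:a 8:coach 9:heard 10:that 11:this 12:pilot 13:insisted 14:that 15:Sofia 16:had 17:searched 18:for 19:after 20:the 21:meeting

18

The displaced element is "which panel" (word 2).
It is linked across 3 clause boundaries (Ø → that → that).
It functions as the object of the preposition "for" of "searched", so the gap sits immediately after word 18 ("for").
Base order: The student had argued a coach heard that this pilot insisted that Sofia had searched for which panel after the meeting.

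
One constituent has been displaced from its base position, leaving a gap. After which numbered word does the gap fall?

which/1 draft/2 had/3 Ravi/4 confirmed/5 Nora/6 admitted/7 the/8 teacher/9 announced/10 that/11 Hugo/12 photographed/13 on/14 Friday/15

The displaced element is "which draft" (word 2).
It is linked across 3 clause boundaries (Ø → Ø → that).
It functions as the direct object of "photographed", so the gap sits immediately after word 13 ("photographed").
Base order: Ravi had confirmed Nora admitted the teacher announced that Hugo photographed which draft on Friday.

13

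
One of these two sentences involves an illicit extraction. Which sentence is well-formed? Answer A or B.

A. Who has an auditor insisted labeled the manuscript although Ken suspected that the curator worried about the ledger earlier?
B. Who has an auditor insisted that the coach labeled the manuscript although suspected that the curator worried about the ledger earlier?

In B, the wh-phrase is extracted from inside an adjunct island (introduced by "although"), which blocks movement.
In A, the extraction path crosses only that-complement boundaries, which are transparent.
So A is grammatical.

A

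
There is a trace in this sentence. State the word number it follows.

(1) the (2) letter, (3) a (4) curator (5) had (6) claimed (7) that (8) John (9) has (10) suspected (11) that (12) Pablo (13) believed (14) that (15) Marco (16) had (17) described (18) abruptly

The displaced element is "the letter" (word 2).
It is linked across 3 clause boundaries (that → that → that).
It functions as the direct object of "described", so the gap sits immediately after word 17 ("described").
Base order: A curator had claimed that John has suspected that Pablo believed that Marco had described the letter abruptly.

17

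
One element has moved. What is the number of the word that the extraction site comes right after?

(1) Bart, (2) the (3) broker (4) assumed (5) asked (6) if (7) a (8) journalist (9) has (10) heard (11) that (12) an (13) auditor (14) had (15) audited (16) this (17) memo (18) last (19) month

4

The displaced element is "Bart" (word 1).
It is linked across 1 clause boundary (Ø).
It functions as the subject of "asked", so the gap sits immediately after word 4 ("assumed").
Base order: The broker assumed Bart asked if a journalist has heard that an auditor had audited this memo last month.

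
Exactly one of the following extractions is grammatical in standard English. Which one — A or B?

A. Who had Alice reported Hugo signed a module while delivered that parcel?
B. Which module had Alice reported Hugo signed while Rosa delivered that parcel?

B

In A, the wh-phrase is extracted from inside an adjunct island (introduced by "while"), which blocks movement.
In B, the extraction path crosses only that-complement boundaries, which are transparent.
So B is grammatical.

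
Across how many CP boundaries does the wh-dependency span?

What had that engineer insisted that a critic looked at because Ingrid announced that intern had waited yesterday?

1

"what" is extracted from the PP object of "looked".
Boundaries crossed, outermost first: [that] — 1 in total.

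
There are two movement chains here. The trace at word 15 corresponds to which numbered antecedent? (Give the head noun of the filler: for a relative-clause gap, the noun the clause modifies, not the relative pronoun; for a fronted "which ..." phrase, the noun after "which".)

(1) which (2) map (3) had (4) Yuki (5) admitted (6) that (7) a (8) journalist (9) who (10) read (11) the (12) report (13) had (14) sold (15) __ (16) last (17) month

2

The marked gap is the direct object of "sold".
Its filler is the fronted wh-phrase "which map", at word 2.
(The other dependency links word 8 to a gap after word 9.)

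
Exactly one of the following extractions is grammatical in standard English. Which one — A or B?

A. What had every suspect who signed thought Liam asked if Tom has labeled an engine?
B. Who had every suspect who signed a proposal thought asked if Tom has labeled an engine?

B

In A, the wh-phrase is extracted from inside a complex-NP island (relative clause) (introduced by "who"), which blocks movement.
In B, the extraction path crosses only that-complement boundaries, which are transparent.
So B is grammatical.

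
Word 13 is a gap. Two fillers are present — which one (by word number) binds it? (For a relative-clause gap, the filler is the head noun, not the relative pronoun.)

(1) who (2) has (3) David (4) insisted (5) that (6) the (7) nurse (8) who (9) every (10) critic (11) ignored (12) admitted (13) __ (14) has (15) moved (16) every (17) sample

1

The marked gap is the subject of "moved".
Its filler is the fronted wh-phrase "who", at word 1.
(The other dependency links word 7 to a gap after word 11.)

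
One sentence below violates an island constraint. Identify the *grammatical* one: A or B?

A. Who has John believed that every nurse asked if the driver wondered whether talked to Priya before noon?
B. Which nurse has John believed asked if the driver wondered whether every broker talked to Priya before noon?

B

In A, the wh-phrase is extracted from inside a wh-island (introduced by "if"), which blocks movement.
In B, the extraction path crosses only that-complement boundaries, which are transparent.
So B is grammatical.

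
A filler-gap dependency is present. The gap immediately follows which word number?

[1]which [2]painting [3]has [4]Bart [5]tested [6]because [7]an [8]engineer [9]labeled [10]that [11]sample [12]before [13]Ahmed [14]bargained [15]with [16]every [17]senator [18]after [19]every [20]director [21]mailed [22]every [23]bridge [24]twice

The displaced element is "which painting" (word 2).
It functions as the direct object of "tested", so the gap sits immediately after word 5 ("tested").
Base order: Bart has tested which painting because an engineer labeled that sample before Ahmed bargained with every senator after every director mailed every bridge twice.

5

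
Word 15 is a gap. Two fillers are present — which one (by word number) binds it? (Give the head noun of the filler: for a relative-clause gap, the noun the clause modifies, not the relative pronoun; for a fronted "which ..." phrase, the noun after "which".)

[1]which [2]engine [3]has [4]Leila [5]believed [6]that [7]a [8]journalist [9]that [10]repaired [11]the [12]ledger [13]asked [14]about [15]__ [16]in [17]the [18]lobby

2

The marked gap is the object of the preposition "about" of "asked".
Its filler is the fronted wh-phrase "which engine", at word 2.
(The other dependency links word 8 to a gap after word 9.)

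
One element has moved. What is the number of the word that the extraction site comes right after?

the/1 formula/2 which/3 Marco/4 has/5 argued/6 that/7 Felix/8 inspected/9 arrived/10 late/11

9

The displaced element is "the formula" (word 2).
It is linked across 1 clause boundary (that).
It functions as the direct object of "inspected", so the gap sits immediately after word 9 ("inspected").
Base order: Marco has argued that Felix inspected the formula.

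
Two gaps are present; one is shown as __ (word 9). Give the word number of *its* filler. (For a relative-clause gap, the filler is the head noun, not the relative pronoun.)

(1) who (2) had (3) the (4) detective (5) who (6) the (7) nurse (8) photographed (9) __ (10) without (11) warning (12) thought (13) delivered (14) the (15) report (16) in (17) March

4

The marked gap is inside the relative clause, the direct object of "photographed".
Its filler is the head noun "detective" (via "who"), at word 4.
(The other dependency links word 1 to a gap after word 12.)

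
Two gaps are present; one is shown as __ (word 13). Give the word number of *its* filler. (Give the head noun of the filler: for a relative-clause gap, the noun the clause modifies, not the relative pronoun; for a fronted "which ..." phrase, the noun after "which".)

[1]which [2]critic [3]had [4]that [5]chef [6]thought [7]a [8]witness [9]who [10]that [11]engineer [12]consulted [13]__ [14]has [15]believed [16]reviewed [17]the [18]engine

8

The marked gap is inside the relative clause, the direct object of "consulted".
Its filler is the head noun "witness" (via "who"), at word 8.
(The other dependency links word 2 to a gap after word 15.)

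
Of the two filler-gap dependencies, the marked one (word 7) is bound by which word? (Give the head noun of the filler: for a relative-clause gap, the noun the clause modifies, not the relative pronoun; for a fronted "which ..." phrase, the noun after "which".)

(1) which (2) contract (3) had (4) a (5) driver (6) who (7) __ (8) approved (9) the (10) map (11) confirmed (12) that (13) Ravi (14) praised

5

The marked gap is inside the relative clause, the subject of "approved".
Its filler is the head noun "driver" (via "who"), at word 5.
(The other dependency links word 2 to a gap after word 14.)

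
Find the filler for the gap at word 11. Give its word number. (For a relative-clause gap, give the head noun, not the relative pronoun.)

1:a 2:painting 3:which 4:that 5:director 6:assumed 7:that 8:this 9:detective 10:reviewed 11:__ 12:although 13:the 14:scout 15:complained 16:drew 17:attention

2

The gap at 11 is the object of "reviewed", inside a relative clause.
The relative pronoun is "which" (word 3); it is bound by the head noun immediately before it.
Its filler is the head noun "painting", at word 2.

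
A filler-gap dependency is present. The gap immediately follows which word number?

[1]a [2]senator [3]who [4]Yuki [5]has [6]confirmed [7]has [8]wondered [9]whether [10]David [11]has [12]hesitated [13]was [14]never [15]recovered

6

The displaced element is "a senator" (word 2).
It is linked across 1 clause boundary (Ø).
It functions as the subject of "wondered", so the gap sits immediately after word 6 ("confirmed").
Base order: Yuki has confirmed that a senator has wondered whether David has hesitated.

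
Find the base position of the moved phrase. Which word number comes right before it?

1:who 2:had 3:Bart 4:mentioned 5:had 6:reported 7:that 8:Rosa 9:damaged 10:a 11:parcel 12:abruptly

4

The displaced element is "who" (word 1).
It is linked across 1 clause boundary (Ø).
It functions as the subject of "reported", so the gap sits immediately after word 4 ("mentioned").
Base order: Bart had mentioned who had reported that Rosa damaged a parcel abruptly.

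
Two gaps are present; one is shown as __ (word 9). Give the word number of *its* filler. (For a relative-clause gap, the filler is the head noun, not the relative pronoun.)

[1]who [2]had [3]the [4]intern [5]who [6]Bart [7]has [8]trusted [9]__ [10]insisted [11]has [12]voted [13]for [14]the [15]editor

4

The marked gap is inside the relative clause, the direct object of "trusted".
Its filler is the head noun "intern" (via "who"), at word 4.
(The other dependency links word 1 to a gap after word 10.)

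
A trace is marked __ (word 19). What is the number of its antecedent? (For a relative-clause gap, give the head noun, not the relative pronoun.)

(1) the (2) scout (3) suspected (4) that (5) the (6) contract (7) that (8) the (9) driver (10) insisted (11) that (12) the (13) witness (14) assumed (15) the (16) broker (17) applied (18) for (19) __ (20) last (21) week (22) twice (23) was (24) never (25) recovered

The gap at 19 is the prepositional object of "applied", inside a relative clause.
The relative pronoun is "that" (word 7); it is bound by the head noun immediately before it.
Its filler is the head noun "contract", at word 6.

6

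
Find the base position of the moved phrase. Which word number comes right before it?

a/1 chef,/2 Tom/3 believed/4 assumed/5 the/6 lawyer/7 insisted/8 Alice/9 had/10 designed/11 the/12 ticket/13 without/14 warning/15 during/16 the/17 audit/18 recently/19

The displaced element is "a chef" (word 2).
It is linked across 1 clause boundary (Ø).
It functions as the subject of "assumed", so the gap sits immediately after word 4 ("believed").
Base order: Tom believed a chef assumed the lawyer insisted Alice had designed the ticket without warning during the audit recently.

4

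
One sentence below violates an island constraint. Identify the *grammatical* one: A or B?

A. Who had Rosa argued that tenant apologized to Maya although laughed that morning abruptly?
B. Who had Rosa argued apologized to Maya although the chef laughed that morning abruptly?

In A, the wh-phrase is extracted from inside an adjunct island (introduced by "although"), which blocks movement.
In B, the extraction path crosses only that-complement boundaries, which are transparent.
So B is grammatical.

B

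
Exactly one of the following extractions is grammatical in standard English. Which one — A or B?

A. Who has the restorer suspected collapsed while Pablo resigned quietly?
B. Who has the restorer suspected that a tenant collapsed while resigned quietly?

A

In B, the wh-phrase is extracted from inside an adjunct island (introduced by "while"), which blocks movement.
In A, the extraction path crosses only that-complement boundaries, which are transparent.
So A is grammatical.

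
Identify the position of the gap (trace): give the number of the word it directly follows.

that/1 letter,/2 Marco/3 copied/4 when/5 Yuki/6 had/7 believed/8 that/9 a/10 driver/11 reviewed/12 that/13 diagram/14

4

The displaced element is "that letter" (word 2).
It functions as the direct object of "copied", so the gap sits immediately after word 4 ("copied").
Base order: Marco copied that letter when Yuki had believed that a driver reviewed that diagram.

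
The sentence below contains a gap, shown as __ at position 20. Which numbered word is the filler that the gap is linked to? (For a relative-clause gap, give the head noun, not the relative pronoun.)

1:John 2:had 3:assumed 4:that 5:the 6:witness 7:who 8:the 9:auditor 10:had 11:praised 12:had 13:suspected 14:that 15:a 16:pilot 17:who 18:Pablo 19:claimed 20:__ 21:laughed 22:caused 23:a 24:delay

16

The gap at 20 is the subject of "laughed", inside a relative clause.
The relative pronoun is "who" (word 17); it is bound by the head noun immediately before it.
Its filler is the head noun "pilot", at word 16.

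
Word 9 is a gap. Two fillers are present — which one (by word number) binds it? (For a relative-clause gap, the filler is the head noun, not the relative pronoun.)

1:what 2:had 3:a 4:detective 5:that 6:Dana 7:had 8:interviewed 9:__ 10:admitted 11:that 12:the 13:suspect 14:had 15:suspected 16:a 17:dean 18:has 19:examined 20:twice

The marked gap is inside the relative clause, the direct object of "interviewed".
Its filler is the head noun "detective" (via "that"), at word 4.
(The other dependency links word 1 to a gap after word 19.)

4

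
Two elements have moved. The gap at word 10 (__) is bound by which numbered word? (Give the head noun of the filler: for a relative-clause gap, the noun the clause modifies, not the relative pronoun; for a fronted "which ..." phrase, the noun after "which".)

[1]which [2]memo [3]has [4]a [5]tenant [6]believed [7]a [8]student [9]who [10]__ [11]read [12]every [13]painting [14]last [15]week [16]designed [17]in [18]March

The marked gap is inside the relative clause, the subject of "read".
Its filler is the head noun "student" (via "who"), at word 8.
(The other dependency links word 2 to a gap after word 16.)

8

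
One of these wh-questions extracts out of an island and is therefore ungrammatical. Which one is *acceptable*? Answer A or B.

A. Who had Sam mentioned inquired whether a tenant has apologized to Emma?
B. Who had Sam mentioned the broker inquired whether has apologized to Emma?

A

In B, the wh-phrase is extracted from inside a wh-island (introduced by "whether"), which blocks movement.
In A, the extraction path crosses only that-complement boundaries, which are transparent.
So A is grammatical.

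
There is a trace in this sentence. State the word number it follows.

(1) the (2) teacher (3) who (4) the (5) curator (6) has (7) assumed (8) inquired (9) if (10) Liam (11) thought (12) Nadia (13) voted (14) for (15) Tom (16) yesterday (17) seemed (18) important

7

The displaced element is "the teacher" (word 2).
It is linked across 1 clause boundary (Ø).
It functions as the subject of "inquired", so the gap sits immediately after word 7 ("assumed").
Base order: The curator has assumed that the teacher inquired if Liam thought Nadia voted for Tom yesterday.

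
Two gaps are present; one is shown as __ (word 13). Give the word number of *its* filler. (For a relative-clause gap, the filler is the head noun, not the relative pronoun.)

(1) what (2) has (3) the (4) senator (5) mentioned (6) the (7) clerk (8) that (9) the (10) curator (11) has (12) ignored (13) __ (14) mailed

The marked gap is inside the relative clause, the direct object of "ignored".
Its filler is the head noun "clerk" (via "that"), at word 7.
(The other dependency links word 1 to a gap after word 14.)

7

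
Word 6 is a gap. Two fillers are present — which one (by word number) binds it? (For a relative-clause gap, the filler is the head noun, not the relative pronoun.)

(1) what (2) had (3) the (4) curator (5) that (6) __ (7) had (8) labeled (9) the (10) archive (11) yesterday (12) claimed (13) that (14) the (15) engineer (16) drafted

4

The marked gap is inside the relative clause, the subject of "labeled".
Its filler is the head noun "curator" (via "that"), at word 4.
(The other dependency links word 1 to a gap after word 16.)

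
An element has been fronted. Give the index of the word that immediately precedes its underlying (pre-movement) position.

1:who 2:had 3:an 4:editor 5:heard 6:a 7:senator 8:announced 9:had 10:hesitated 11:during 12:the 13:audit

The displaced element is "who" (word 1).
It is linked across 2 clause boundaries (Ø → Ø).
It functions as the subject of "hesitated", so the gap sits immediately after word 8 ("announced").
Base order: An editor had heard a senator announced that who had hesitated during the audit.

8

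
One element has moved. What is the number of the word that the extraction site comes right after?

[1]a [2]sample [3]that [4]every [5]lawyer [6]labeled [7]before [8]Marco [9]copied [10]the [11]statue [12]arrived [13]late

6

The displaced element is "a sample" (word 2).
It functions as the direct object of "labeled", so the gap sits immediately after word 6 ("labeled").
Base order: Every lawyer labeled a sample before Marco copied the statue.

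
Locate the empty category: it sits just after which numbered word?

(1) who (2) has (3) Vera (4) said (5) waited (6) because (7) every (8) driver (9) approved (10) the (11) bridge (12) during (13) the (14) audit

4

The displaced element is "who" (word 1).
It is linked across 1 clause boundary (Ø).
It functions as the subject of "waited", so the gap sits immediately after word 4 ("said").
Base order: Vera has said who waited because every driver approved the bridge during the audit.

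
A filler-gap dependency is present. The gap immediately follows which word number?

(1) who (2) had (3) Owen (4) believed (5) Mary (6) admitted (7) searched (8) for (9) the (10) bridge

6

The displaced element is "who" (word 1).
It is linked across 2 clause boundaries (Ø → Ø).
It functions as the subject of "searched", so the gap sits immediately after word 6 ("admitted").
Base order: Owen had believed Mary admitted that who searched for the bridge.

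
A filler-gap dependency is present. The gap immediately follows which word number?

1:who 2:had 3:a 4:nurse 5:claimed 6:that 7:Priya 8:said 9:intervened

The displaced element is "who" (word 1).
It is linked across 2 clause boundaries (that → Ø).
It functions as the subject of "intervened", so the gap sits immediately after word 8 ("said").
Base order: A nurse had claimed that Priya said that who intervened.

8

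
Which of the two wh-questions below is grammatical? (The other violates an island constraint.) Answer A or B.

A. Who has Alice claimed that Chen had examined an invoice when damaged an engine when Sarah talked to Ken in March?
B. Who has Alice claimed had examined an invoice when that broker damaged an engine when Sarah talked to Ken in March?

In A, the wh-phrase is extracted from inside an adjunct island (introduced by "when"), which blocks movement.
In B, the extraction path crosses only that-complement boundaries, which are transparent.
So B is grammatical.

B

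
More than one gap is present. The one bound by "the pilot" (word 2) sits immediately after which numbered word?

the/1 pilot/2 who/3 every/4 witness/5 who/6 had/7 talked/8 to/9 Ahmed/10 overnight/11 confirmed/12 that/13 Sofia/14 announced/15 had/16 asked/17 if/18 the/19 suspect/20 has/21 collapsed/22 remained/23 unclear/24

The displaced element is "the pilot" (word 2).
It is linked across 2 clause boundaries (that → Ø).
It functions as the subject of "asked", so the gap sits immediately after word 15 ("announced").
Base order: Every witness who had talked to Ahmed overnight confirmed that Sofia announced that the pilot had asked if the suspect has collapsed.

15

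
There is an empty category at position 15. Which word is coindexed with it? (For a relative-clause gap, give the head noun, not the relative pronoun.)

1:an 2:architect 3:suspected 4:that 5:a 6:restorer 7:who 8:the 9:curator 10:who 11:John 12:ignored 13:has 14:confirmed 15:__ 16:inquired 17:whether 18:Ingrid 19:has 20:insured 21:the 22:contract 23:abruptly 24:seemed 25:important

6

The gap at 15 is the subject of "inquired", inside a relative clause.
The relative pronoun is "who" (word 7); it is bound by the head noun immediately before it.
Its filler is the head noun "restorer", at word 6.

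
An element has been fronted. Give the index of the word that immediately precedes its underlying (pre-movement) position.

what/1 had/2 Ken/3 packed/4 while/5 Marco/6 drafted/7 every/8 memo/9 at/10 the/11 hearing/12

The displaced element is "what" (word 1).
It functions as the direct object of "packed", so the gap sits immediately after word 4 ("packed").
Base order: Ken had packed what while Marco drafted every memo at the hearing.

4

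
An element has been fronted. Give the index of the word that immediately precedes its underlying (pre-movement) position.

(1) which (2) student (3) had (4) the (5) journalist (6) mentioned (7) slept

6

The displaced element is "which student" (word 2).
It is linked across 1 clause boundary (Ø).
It functions as the subject of "slept", so the gap sits immediately after word 6 ("mentioned").
Base order: The journalist had mentioned that which student slept.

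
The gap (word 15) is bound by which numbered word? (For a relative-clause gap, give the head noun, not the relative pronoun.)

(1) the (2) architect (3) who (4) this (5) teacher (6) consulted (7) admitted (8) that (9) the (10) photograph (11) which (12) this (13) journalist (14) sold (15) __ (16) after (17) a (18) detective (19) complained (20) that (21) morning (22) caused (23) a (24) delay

The gap at 15 is the object of "sold", inside a relative clause.
The relative pronoun is "which" (word 11); it is bound by the head noun immediately before it.
Its filler is the head noun "photograph", at word 10.

10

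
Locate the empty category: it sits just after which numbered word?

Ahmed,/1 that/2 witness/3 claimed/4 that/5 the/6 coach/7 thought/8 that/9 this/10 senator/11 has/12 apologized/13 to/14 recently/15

14

The displaced element is "Ahmed" (word 1).
It is linked across 2 clause boundaries (that → that).
It functions as the object of the preposition "to" of "apologized", so the gap sits immediately after word 14 ("to").
Base order: That witness claimed that the coach thought that this senator has apologized to Ahmed recently.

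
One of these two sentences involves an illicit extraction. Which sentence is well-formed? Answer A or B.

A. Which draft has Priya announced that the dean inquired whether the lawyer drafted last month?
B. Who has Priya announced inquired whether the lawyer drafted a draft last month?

In A, the wh-phrase is extracted from inside a wh-island (introduced by "whether"), which blocks movement.
In B, the extraction path crosses only that-complement boundaries, which are transparent.
So B is grammatical.

B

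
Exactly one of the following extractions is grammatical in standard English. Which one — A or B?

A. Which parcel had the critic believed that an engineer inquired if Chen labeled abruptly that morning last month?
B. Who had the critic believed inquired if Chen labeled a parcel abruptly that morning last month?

B

In A, the wh-phrase is extracted from inside a wh-island (introduced by "if"), which blocks movement.
In B, the extraction path crosses only that-complement boundaries, which are transparent.
So B is grammatical.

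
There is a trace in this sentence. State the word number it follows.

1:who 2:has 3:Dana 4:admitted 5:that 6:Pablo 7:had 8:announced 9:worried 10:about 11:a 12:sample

8

The displaced element is "who" (word 1).
It is linked across 2 clause boundaries (that → Ø).
It functions as the subject of "worried", so the gap sits immediately after word 8 ("announced").
Base order: Dana has admitted that Pablo had announced that who worried about a sample.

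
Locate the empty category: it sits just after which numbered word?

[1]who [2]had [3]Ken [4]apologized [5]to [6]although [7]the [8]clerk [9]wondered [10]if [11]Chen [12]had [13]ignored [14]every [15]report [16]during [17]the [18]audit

5

The displaced element is "who" (word 1).
It functions as the object of the preposition "to" of "apologized", so the gap sits immediately after word 5 ("to").
Base order: Ken had apologized to who although the clerk wondered if Chen had ignored every report during the audit.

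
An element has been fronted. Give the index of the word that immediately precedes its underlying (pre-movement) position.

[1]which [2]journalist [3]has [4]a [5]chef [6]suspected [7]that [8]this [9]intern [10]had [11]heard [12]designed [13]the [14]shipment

11

The displaced element is "which journalist" (word 2).
It is linked across 2 clause boundaries (that → Ø).
It functions as the subject of "designed", so the gap sits immediately after word 11 ("heard").
Base order: A chef has suspected that this intern had heard which journalist designed the shipment.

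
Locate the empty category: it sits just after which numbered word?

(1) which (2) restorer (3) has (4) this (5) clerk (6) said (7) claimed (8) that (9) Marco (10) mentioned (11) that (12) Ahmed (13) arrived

The displaced element is "which restorer" (word 2).
It is linked across 1 clause boundary (Ø).
It functions as the subject of "claimed", so the gap sits immediately after word 6 ("said").
Base order: This clerk has said that which restorer claimed that Marco mentioned that Ahmed arrived.

6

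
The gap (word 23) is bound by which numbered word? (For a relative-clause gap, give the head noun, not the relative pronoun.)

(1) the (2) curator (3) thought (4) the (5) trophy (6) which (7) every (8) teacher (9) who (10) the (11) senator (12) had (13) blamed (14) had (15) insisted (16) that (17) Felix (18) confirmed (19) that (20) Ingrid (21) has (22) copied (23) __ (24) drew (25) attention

5

The gap at 23 is the object of "copied", inside a relative clause.
The relative pronoun is "which" (word 6); it is bound by the head noun immediately before it.
Its filler is the head noun "trophy", at word 5.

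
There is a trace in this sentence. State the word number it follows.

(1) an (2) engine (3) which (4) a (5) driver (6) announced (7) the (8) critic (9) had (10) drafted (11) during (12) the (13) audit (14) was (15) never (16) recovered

10

The displaced element is "an engine" (word 2).
It is linked across 1 clause boundary (Ø).
It functions as the direct object of "drafted", so the gap sits immediately after word 10 ("drafted").
Base order: A driver announced the critic had drafted an engine during the audit.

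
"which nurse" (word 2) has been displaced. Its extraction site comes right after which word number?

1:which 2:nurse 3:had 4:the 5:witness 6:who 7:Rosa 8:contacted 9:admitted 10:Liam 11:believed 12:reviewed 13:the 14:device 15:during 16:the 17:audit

The displaced element is "which nurse" (word 2).
It is linked across 2 clause boundaries (Ø → Ø).
It functions as the subject of "reviewed", so the gap sits immediately after word 11 ("believed").
Base order: The witness who Rosa contacted had admitted Liam believed that which nurse reviewed the device during the audit.

11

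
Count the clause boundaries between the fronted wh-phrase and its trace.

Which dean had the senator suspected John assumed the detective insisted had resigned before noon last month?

"which dean" is extracted from the subject of "resigned".
Boundaries crossed, outermost first: [Ø], [Ø], [Ø] — 3 in total.

3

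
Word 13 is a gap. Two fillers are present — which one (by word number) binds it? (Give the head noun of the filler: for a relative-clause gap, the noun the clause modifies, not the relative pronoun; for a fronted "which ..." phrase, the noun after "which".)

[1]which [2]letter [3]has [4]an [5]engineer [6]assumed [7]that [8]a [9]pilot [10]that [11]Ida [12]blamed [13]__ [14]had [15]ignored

The marked gap is inside the relative clause, the direct object of "blamed".
Its filler is the head noun "pilot" (via "that"), at word 9.
(The other dependency links word 2 to a gap after word 15.)

9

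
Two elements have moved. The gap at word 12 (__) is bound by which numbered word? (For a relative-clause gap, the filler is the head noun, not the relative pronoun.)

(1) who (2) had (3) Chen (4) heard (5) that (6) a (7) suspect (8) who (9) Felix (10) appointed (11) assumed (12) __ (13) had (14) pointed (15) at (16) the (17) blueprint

The marked gap is the subject of "pointed".
Its filler is the fronted wh-phrase "who", at word 1.
(The other dependency links word 7 to a gap after word 10.)

1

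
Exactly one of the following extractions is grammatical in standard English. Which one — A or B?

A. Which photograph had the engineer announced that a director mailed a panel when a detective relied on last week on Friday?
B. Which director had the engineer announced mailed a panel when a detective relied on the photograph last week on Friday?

B

In A, the wh-phrase is extracted from inside an adjunct island (introduced by "when"), which blocks movement.
In B, the extraction path crosses only that-complement boundaries, which are transparent.
So B is grammatical.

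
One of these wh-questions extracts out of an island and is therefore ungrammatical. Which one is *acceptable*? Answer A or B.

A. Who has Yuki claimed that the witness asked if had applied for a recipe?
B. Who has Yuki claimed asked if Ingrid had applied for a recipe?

In A, the wh-phrase is extracted from inside a wh-island (introduced by "if"), which blocks movement.
In B, the extraction path crosses only that-complement boundaries, which are transparent.
So B is grammatical.

B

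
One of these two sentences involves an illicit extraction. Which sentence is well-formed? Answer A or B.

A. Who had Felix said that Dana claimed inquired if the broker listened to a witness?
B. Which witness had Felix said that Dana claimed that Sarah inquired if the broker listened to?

In B, the wh-phrase is extracted from inside a wh-island (introduced by "if"), which blocks movement.
In A, the extraction path crosses only that-complement boundaries, which are transparent.
So A is grammatical.

A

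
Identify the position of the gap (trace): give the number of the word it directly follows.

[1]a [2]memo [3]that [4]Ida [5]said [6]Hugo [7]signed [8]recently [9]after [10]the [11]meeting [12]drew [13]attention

7

The displaced element is "a memo" (word 2).
It is linked across 1 clause boundary (Ø).
It functions as the direct object of "signed", so the gap sits immediately after word 7 ("signed").
Base order: Ida said Hugo signed a memo recently after the meeting.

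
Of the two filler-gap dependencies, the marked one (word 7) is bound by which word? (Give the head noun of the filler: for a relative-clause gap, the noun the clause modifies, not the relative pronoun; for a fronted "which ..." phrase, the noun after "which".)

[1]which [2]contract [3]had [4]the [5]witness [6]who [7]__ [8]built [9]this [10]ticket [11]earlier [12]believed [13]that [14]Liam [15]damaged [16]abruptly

5

The marked gap is inside the relative clause, the subject of "built".
Its filler is the head noun "witness" (via "who"), at word 5.
(The other dependency links word 2 to a gap after word 15.)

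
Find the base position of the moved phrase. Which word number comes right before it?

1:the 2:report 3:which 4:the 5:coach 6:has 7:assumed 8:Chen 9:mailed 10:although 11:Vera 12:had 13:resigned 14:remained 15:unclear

9

The displaced element is "the report" (word 2).
It is linked across 1 clause boundary (Ø).
It functions as the direct object of "mailed", so the gap sits immediately after word 9 ("mailed").
Base order: The coach has assumed Chen mailed the report although Vera had resigned.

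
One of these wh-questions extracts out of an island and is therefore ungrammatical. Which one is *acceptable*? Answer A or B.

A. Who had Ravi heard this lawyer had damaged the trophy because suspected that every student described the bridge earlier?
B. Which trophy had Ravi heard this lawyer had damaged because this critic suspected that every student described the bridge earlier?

B

In A, the wh-phrase is extracted from inside an adjunct island (introduced by "because"), which blocks movement.
In B, the extraction path crosses only that-complement boundaries, which are transparent.
So B is grammatical.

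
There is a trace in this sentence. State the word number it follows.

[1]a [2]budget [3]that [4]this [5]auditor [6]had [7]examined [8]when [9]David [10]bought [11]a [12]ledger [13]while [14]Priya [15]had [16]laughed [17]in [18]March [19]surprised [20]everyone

The displaced element is "a budget" (word 2).
It functions as the direct object of "examined", so the gap sits immediately after word 7 ("examined").
Base order: This auditor had examined a budget when David bought a ledger while Priya had laughed in March.

7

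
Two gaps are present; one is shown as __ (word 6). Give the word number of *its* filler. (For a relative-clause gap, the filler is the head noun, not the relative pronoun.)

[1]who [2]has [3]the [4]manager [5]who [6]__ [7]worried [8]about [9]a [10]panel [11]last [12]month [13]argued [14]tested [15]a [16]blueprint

The marked gap is inside the relative clause, the subject of "worried".
Its filler is the head noun "manager" (via "who"), at word 4.
(The other dependency links word 1 to a gap after word 13.)

4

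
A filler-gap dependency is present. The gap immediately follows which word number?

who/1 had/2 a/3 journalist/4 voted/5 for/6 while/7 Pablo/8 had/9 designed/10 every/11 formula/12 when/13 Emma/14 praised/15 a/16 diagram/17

6

The displaced element is "who" (word 1).
It functions as the object of the preposition "for" of "voted", so the gap sits immediately after word 6 ("for").
Base order: A journalist had voted for who while Pablo had designed every formula when Emma praised a diagram.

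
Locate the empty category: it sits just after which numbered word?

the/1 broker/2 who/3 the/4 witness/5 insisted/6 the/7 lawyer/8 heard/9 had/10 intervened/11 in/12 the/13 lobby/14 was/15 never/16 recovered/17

9

The displaced element is "the broker" (word 2).
It is linked across 2 clause boundaries (Ø → Ø).
It functions as the subject of "intervened", so the gap sits immediately after word 9 ("heard").
Base order: The witness insisted the lawyer heard that the broker had intervened in the lobby.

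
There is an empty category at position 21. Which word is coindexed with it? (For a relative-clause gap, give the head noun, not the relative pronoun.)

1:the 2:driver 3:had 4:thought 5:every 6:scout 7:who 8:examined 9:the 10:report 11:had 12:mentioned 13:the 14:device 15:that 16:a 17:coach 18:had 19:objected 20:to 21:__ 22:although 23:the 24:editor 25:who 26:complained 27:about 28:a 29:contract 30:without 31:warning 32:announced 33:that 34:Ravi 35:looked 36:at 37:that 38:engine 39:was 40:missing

14

The gap at 21 is the prepositional object of "objected", inside a relative clause.
The relative pronoun is "that" (word 15); it is bound by the head noun immediately before it.
Its filler is the head noun "device", at word 14.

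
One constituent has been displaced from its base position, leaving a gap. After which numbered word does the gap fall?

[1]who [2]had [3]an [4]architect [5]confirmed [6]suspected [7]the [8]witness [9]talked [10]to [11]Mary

The displaced element is "who" (word 1).
It is linked across 1 clause boundary (Ø).
It functions as the subject of "suspected", so the gap sits immediately after word 5 ("confirmed").
Base order: An architect had confirmed that who suspected the witness talked to Mary.

5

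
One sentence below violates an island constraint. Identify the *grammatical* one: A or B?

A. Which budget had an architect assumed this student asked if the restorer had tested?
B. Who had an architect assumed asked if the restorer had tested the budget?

B

In A, the wh-phrase is extracted from inside a wh-island (introduced by "if"), which blocks movement.
In B, the extraction path crosses only that-complement boundaries, which are transparent.
So B is grammatical.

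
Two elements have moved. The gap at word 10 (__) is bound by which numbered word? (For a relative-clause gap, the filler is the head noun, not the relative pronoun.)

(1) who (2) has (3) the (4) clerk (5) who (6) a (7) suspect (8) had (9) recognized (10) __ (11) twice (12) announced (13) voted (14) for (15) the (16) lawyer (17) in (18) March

The marked gap is inside the relative clause, the direct object of "recognized".
Its filler is the head noun "clerk" (via "who"), at word 4.
(The other dependency links word 1 to a gap after word 12.)

4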